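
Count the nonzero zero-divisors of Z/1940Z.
In Z/1940Z each nonzero element is either a unit (gcd with 1940 is 1) or a zero-divisor (gcd > 1). The number of units is φ(1940): factorise 1940 = 2^2 · 5 · 97, so φ(1940) = (2^2 − 2^1) · (5 − 1) · (97 − 1) = 2 · 4 · 96 = 768. The nonzero elements number 1940 − 1 = 1939. Hence the nonzero zero-divisors number 1939 − 768 = 1171.

Final answer: Z/1940Z has 1171 nonzero zero-divisors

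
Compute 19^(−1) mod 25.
19^(−1) ≡ 4 (mod 25)

Apply the extended Euclidean algorithm to (25, 19), tracking rows (r, s, t) with s·25 + t·19 = r. Each division r_prev = q·r_cur + r_new produces the new row as (previous row) − q·(current row):
  row A: (25, 1, 0)   [1·25 + 0·19 = 25]
  row B: (19, 0, 1)   [0·25 + 1·19 = 19]
  25 = 1·19 + 6   → row C = row A − 1·row B = (6, 1, −1)   [check: 1·25 − 1·19 = 6]
  19 = 3·6 + 1   → row D = row B − 3·row C = (1, −3, 4)   [check: −3·25 + 4·19 = 1]
  6 = 6·1 + 0   → remainder 0, stop. gcd = 1 (last nonzero row D).
The gcd is 1, so 19 is invertible mod 25. The last nonzero row gives −3·25 + 4·19 = 1, so t = 4. So 19^(−1) ≡ 4 (mod 25). Verify: 19 · 4 = 76 ≡ 1 (mod 25). ✓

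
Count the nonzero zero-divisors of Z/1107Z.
Z/1107Z has 386 nonzero zero-divisors

In Z/1107Z each nonzero element is either a unit (gcd with 1107 is 1) or a zero-divisor (gcd > 1). The number of units is φ(1107): factorise 1107 = 3^3 · 41, so φ(1107) = (3^3 − 3^2) · (41 − 1) = 18 · 40 = 720. The nonzero elements number 1107 − 1 = 1106. Hence the nonzero zero-divisors number 1106 − 720 = 386.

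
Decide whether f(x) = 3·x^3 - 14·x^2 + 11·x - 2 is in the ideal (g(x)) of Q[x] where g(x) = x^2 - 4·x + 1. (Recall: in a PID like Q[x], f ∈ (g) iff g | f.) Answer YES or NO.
In Q[x] the ideal (g) consists of all multiples of g, so f ∈ (g) iff g | f, i.e. iff the remainder of f on division by g is 0. Divide f by g (g is monic, so eliminate the leading term of the running remainder at each step):
  leading term 3·x^3: subtract (3·x)·g(x) = 3·x^3 - 12·x^2 + 3·x, leaving -2·x^2 + 8·x - 2
  leading term -2·x^2: subtract (-2)·g(x) = -2·x^2 + 8·x - 2, leaving 0
The remainder is 0, so f(x) = g(x) · h(x) with h(x) = 3·x - 2. Hence g | f, i.e. f ∈ (g).

Final answer: YES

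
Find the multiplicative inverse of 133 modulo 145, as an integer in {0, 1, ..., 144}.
Apply the extended Euclidean algorithm to (145, 133), tracking rows (r, s, t) with s·145 + t·133 = r. Each division r_prev = q·r_cur + r_new produces the new row as (previous row) − q·(current row):
  row A: (145, 1, 0)   [1·145 + 0·133 = 145]
  row B: (133, 0, 1)   [0·145 + 1·133 = 133]
  145 = 1·133 + 12   → row C = row A − 1·row B = (12, 1, −1)   [check: 1·145 − 1·133 = 12]
  133 = 11·12 + 1   → row D = row B − 11·row C = (1, −11, 12)   [check: −11·145 + 12·133 = 1]
  12 = 12·1 + 0   → remainder 0, stop. gcd = 1 (last nonzero row D).
The gcd is 1, so 133 is invertible mod 145. The last nonzero row gives −11·145 + 12·133 = 1, so t = 12. So 133^(−1) ≡ 12 (mod 145). Verify: 133 · 12 = 1596 ≡ 1 (mod 145). ✓

Final answer: 133^(−1) ≡ 12 (mod 145)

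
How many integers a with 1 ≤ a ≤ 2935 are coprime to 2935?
The number of a ∈ {1, ..., 2935} with gcd(a, 2935) = 1 is by definition Euler's totient φ(2935). φ is multiplicative, with φ(p^e) = p^e − p^(e−1). Factorise 2935 = 5 · 587. Then
  φ(2935) = (5 − 1) · (587 − 1) = 4 · 586 = 2344.
So there are 2344 such integers.

Final answer: 2344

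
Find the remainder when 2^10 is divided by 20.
4

Use repeated squaring. Binary(10) = 1010. Walk through the bits of the exponent 10 left-to-right: at each bit after the leading one, square the running value, then multiply by 2 if the bit is 1 (always reducing mod 20):
  bit 1 = 1 (leading): start with 2.
  bit 2 = 0: square 2^2 = 4 (mod 20).
  bit 3 = 1: square 4^2 = 16; bit is 1, so multiply 16·2 = 32 ≡ 12 (mod 20).
  bit 4 = 0: square 12^2 = 144 ≡ 4 (mod 20).
Final value: 2^10 ≡ 4 (mod 20).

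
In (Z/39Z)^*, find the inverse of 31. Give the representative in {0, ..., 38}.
Apply the extended Euclidean algorithm to (39, 31), tracking rows (r, s, t) with s·39 + t·31 = r. Each division r_prev = q·r_cur + r_new produces the new row as (previous row) − q·(current row):
  row A: (39, 1, 0)   [1·39 + 0·31 = 39]
  row B: (31, 0, 1)   [0·39 + 1·31 = 31]
  39 = 1·31 + 8   → row C = row A − 1·row B = (8, 1, −1)   [check: 1·39 − 1·31 = 8]
  31 = 3·8 + 7   → row D = row B − 3·row C = (7, −3, 4)   [check: −3·39 + 4·31 = 7]
  8 = 1·7 + 1   → row E = row C − 1·row D = (1, 4, −5)   [check: 4·39 − 5·31 = 1]
  7 = 7·1 + 0   → remainder 0, stop. gcd = 1 (last nonzero row E).
The gcd is 1, so 31 is invertible mod 39. The last nonzero row gives 4·39 − 5·31 = 1, so t = −5. So 31^(−1) ≡ −5 ≡ 34 (mod 39). Verify: 31 · 34 = 1054 ≡ 1 (mod 39). ✓

Final answer: 31^(−1) ≡ 34 (mod 39)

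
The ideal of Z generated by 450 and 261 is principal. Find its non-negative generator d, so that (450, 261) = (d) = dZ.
In the PID Z, (a, b) is generated by gcd(a, b). Compute gcd(450, 261) with the extended Euclidean algorithm, tracking rows (r, s, t) with s·450 + t·261 = r:
  row A: (450, 1, 0)   [1·450 + 0·261 = 450]
  row B: (261, 0, 1)   [0·450 + 1·261 = 261]
  450 = 1·261 + 189   → row C = row A − 1·row B = (189, 1, −1)   [check: 1·450 − 1·261 = 189]
  261 = 1·189 + 72   → row D = row B − 1·row C = (72, −1, 2)   [check: −1·450 + 2·261 = 72]
  189 = 2·72 + 45   → row E = row C − 2·row D = (45, 3, −5)   [check: 3·450 − 5·261 = 45]
  72 = 1·45 + 27   → row F = row D − 1·row E = (27, −4, 7)   [check: −4·450 + 7·261 = 27]
  45 = 1·27 + 18   → row G = row E − 1·row F = (18, 7, −12)   [check: 7·450 − 12·261 = 18]
  27 = 1·18 + 9   → row H = row F − 1·row G = (9, −11, 19)   [check: −11·450 + 19·261 = 9]
  18 = 2·9 + 0   → remainder 0, stop. gcd = 9 (last nonzero row H).
So gcd(450, 261) = 9, with Bézout identity −11·450 + 19·261 = 9. Containment (⊇): the Bézout identity exhibits 9 as an element of (450, 261), giving (9) ⊆ (450, 261). Containment (⊆): since 9 | 450 and 9 | 261 (450 = 9·50, 261 = 9·29), every Z-linear combination of 450 and 261 is divisible by 9, so (450, 261) ⊆ (9). Therefore (450, 261) = (9), d = 9.

Final answer: (450, 261) = (9); d = 9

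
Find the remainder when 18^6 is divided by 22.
4

Use repeated squaring. Binary(6) = 110. Walk through the bits of the exponent 6 left-to-right: at each bit after the leading one, square the running value, then multiply by 18 if the bit is 1 (always reducing mod 22):
  bit 1 = 1 (leading): start with 18.
  bit 2 = 1: square 18^2 = 324 ≡ 16; bit is 1, so multiply 16·18 = 288 ≡ 2 (mod 22).
  bit 3 = 0: square 2^2 = 4 (mod 22).
Final value: 18^6 ≡ 4 (mod 22).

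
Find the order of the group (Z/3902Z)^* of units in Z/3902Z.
(Z/3902Z)^* consists of the classes a with gcd(a, 3902) = 1, so its order is φ(3902). φ is multiplicative, with φ(p^e) = p^e − p^(e−1). Factorise 3902 = 2 · 1951. Then
  φ(3902) = (2 − 1) · (1951 − 1) = 1 · 1950 = 1950.
Thus |(Z/3902Z)^*| = 1950.

Final answer: |(Z/3902Z)^*| = 1950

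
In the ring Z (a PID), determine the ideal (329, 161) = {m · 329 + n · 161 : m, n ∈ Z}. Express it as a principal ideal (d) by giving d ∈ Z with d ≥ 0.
In the PID Z, (a, b) is generated by gcd(a, b). Compute gcd(329, 161) with the extended Euclidean algorithm, tracking rows (r, s, t) with s·329 + t·161 = r:
  row A: (329, 1, 0)   [1·329 + 0·161 = 329]
  row B: (161, 0, 1)   [0·329 + 1·161 = 161]
  329 = 2·161 + 7   → row C = row A − 2·row B = (7, 1, −2)   [check: 1·329 − 2·161 = 7]
  161 = 23·7 + 0   → remainder 0, stop. gcd = 7 (last nonzero row C).
So gcd(329, 161) = 7, with Bézout identity 1·329 − 2·161 = 7. Containment (⊇): the Bézout identity exhibits 7 as an element of (329, 161), giving (7) ⊆ (329, 161). Containment (⊆): since 7 | 329 and 7 | 161 (329 = 7·47, 161 = 7·23), every Z-linear combination of 329 and 161 is divisible by 7, so (329, 161) ⊆ (7). Therefore (329, 161) = (7), d = 7.

Final answer: (329, 161) = (7); d = 7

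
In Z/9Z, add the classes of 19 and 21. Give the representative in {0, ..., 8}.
Reduce the summands first: 19 ≡ 1, 21 ≡ 3 (mod 9), so 19 + 21 ≡ 1 + 3 (mod 9). 1 + 3 = 4; 4 = 0·9 + 4, so (19 + 21) mod 9 = 4.

Final answer: 4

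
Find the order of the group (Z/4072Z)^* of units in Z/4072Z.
|(Z/4072Z)^*| = 2032

(Z/4072Z)^* consists of the classes a with gcd(a, 4072) = 1, so its order is φ(4072). φ is multiplicative, with φ(p^e) = p^e − p^(e−1). Factorise 4072 = 2^3 · 509. Then
  φ(4072) = (2^3 − 2^2) · (509 − 1) = 4 · 508 = 2032.
Thus |(Z/4072Z)^*| = 2032.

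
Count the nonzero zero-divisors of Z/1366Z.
Z/1366Z has 683 nonzero zero-divisors

In Z/1366Z each nonzero element is either a unit (gcd with 1366 is 1) or a zero-divisor (gcd > 1). The number of units is φ(1366): factorise 1366 = 2 · 683, so φ(1366) = (2 − 1) · (683 − 1) = 1 · 682 = 682. The nonzero elements number 1366 − 1 = 1365. Hence the nonzero zero-divisors number 1365 − 682 = 683.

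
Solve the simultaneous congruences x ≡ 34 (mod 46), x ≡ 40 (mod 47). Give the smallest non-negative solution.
x ≡ 1920 (mod 2162); the representative in [0, 2162) is 1920

The moduli 46, 47 are pairwise coprime, so by the CRT there is a unique solution mod 46·47 = 2162.
Solve by successive substitution. Start with x ≡ 34 (mod 46).
  Combine with x ≡ 40 (mod 47): write x = 34 + 46·t and require 34 + 46·t ≡ 40 (mod 47), i.e. 46·t ≡ 40 − 34 ≡ 6 (mod 47). Since 46^(−1) ≡ 46 (mod 47), t ≡ 46·6 ≡ 41 (mod 47). So x ≡ 34 + 46·41 = 1920 (mod 2162).
Unique solution in [0, 2162): x = 1920.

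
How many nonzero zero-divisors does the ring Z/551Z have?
Z/551Z has 46 nonzero zero-divisors

In Z/551Z each nonzero element is either a unit (gcd with 551 is 1) or a zero-divisor (gcd > 1). The number of units is φ(551): factorise 551 = 19 · 29, so φ(551) = (19 − 1) · (29 − 1) = 18 · 28 = 504. The nonzero elements number 551 − 1 = 550. Hence the nonzero zero-divisors number 550 − 504 = 46.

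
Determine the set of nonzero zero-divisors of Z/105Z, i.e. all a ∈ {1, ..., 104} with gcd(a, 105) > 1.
nonzero zero-divisors of Z/105Z = {3, 5, 6, 7, 9, 10, 12, 14, 15, 18, 20, 21, 24, 25, 27, 28, 30, 33, 35, 36, 39, 40, 42, 45, 48, 49, 50, 51, 54, 55, 56, 57, 60, 63, 65, 66, 69, 70, 72, 75, 77, 78, 80, 81, 84, 85, 87, 90, 91, 93, 95, 96, 98, 99, 100, 102}

An element a ∈ Z/105Z (with a ≠ 0) is a zero-divisor iff gcd(a, 105) > 1 (because a is a unit precisely when gcd(a, n) = 1, and in Z/nZ every nonzero, non-unit element is a zero-divisor). Scan a = 1, ..., 104 and keep those with gcd(a, 105) > 1:
  gcd(3, 105) = 3, gcd(5, 105) = 5, gcd(6, 105) = 3, gcd(7, 105) = 7, gcd(9, 105) = 3, gcd(10, 105) = 5, gcd(12, 105) = 3, gcd(14, 105) = 7, gcd(15, 105) = 15, gcd(18, 105) = 3, gcd(20, 105) = 5, gcd(21, 105) = 21, gcd(24, 105) = 3, gcd(25, 105) = 5, gcd(27, 105) = 3, gcd(28, 105) = 7, gcd(30, 105) = 15, gcd(33, 105) = 3, gcd(35, 105) = 35, gcd(36, 105) = 3, gcd(39, 105) = 3, gcd(40, 105) = 5, gcd(42, 105) = 21, gcd(45, 105) = 15, gcd(48, 105) = 3, gcd(49, 105) = 7, gcd(50, 105) = 5, gcd(51, 105) = 3, gcd(54, 105) = 3, gcd(55, 105) = 5, gcd(56, 105) = 7, gcd(57, 105) = 3, gcd(60, 105) = 15, gcd(63, 105) = 21, gcd(65, 105) = 5, gcd(66, 105) = 3, gcd(69, 105) = 3, gcd(70, 105) = 35, gcd(72, 105) = 3, gcd(75, 105) = 15, gcd(77, 105) = 7, gcd(78, 105) = 3, gcd(80, 105) = 5, gcd(81, 105) = 3, gcd(84, 105) = 21, gcd(85, 105) = 5, gcd(87, 105) = 3, gcd(90, 105) = 15, gcd(91, 105) = 7, gcd(93, 105) = 3, gcd(95, 105) = 5, gcd(96, 105) = 3, gcd(98, 105) = 7, gcd(99, 105) = 3, gcd(100, 105) = 5, gcd(102, 105) = 3.
All other a ∈ {1, ..., 104} have gcd(a, 105) = 1 and are units. So the nonzero zero-divisors are exactly the 56 values of a appearing in this scan.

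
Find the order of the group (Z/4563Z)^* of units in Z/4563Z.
(Z/4563Z)^* consists of the classes a with gcd(a, 4563) = 1, so its order is φ(4563). φ is multiplicative, with φ(p^e) = p^e − p^(e−1). Factorise 4563 = 3^3 · 13^2. Then
  φ(4563) = (3^3 − 3^2) · (13^2 − 13^1) = 18 · 156 = 2808.
Thus |(Z/4563Z)^*| = 2808.

Final answer: |(Z/4563Z)^*| = 2808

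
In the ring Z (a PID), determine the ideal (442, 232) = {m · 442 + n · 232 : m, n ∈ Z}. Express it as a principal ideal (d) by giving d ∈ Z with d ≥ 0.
In the PID Z, (a, b) is generated by gcd(a, b). Compute gcd(442, 232) with the extended Euclidean algorithm, tracking rows (r, s, t) with s·442 + t·232 = r:
  row A: (442, 1, 0)   [1·442 + 0·232 = 442]
  row B: (232, 0, 1)   [0·442 + 1·232 = 232]
  442 = 1·232 + 210   → row C = row A − 1·row B = (210, 1, −1)   [check: 1·442 − 1·232 = 210]
  232 = 1·210 + 22   → row D = row B − 1·row C = (22, −1, 2)   [check: −1·442 + 2·232 = 22]
  210 = 9·22 + 12   → row E = row C − 9·row D = (12, 10, −19)   [check: 10·442 − 19·232 = 12]
  22 = 1·12 + 10   → row F = row D − 1·row E = (10, −11, 21)   [check: −11·442 + 21·232 = 10]
  12 = 1·10 + 2   → row G = row E − 1·row F = (2, 21, −40)   [check: 21·442 − 40·232 = 2]
  10 = 5·2 + 0   → remainder 0, stop. gcd = 2 (last nonzero row G).
So gcd(442, 232) = 2, with Bézout identity 21·442 − 40·232 = 2. Containment (⊇): the Bézout identity exhibits 2 as an element of (442, 232), giving (2) ⊆ (442, 232). Containment (⊆): since 2 | 442 and 2 | 232 (442 = 2·221, 232 = 2·116), every Z-linear combination of 442 and 232 is divisible by 2, so (442, 232) ⊆ (2). Therefore (442, 232) = (2), d = 2.

Final answer: (442, 232) = (2); d = 2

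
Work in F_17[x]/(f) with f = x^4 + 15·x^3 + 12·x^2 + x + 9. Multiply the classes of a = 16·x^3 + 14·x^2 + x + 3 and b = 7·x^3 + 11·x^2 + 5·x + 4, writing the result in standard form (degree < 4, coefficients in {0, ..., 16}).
Multiply as integer polynomials: a · b = 112·x^6 + 274·x^5 + 241·x^4 + 166·x^3 + 94·x^2 + 19·x + 12. Reducing coefficients mod 17: a · b ≡ 10·x^6 + 2·x^5 + 3·x^4 + 13·x^3 + 9·x^2 + 2·x + 12. Now divide by f(x) = x^4 + 15·x^3 + 12·x^2 + x + 9 in F_17[x], eliminating the leading term at each step:
  leading term 10·x^6: subtract (10·x^2)·f(x) = 10·x^6 + 14·x^5 + x^4 + 10·x^3 + 5·x^2, leaving 5·x^5 + 2·x^4 + 3·x^3 + 4·x^2 + 2·x + 12 (coefficients mod 17)
  leading term 5·x^5: subtract (5·x)·f(x) = 5·x^5 + 7·x^4 + 9·x^3 + 5·x^2 + 11·x, leaving 12·x^4 + 11·x^3 + 16·x^2 + 8·x + 12 (coefficients mod 17)
  leading term 12·x^4: subtract (12)·f(x) = 12·x^4 + 10·x^3 + 8·x^2 + 12·x + 6, leaving x^3 + 8·x^2 + 13·x + 6 (coefficients mod 17)
The degree is now < 4, so this is the remainder. Hence a · b ≡ x^3 + 8·x^2 + 13·x + 6 in F_17[x]/(f).

Final answer: a · b ≡ x^3 + 8·x^2 + 13·x + 6 (mod f(x))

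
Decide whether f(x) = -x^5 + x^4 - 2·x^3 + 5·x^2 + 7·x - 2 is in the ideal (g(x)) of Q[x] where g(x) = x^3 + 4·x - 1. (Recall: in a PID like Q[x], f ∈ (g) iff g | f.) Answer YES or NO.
In Q[x] the ideal (g) consists of all multiples of g, so f ∈ (g) iff g | f, i.e. iff the remainder of f on division by g is 0. Divide f by g (g is monic, so eliminate the leading term of the running remainder at each step):
  leading term -x^5: subtract (-x^2)·g(x) = -x^5 - 4·x^3 + x^2, leaving x^4 + 2·x^3 + 4·x^2 + 7·x - 2
  leading term x^4: subtract (x)·g(x) = x^4 + 4·x^2 - x, leaving 2·x^3 + 8·x - 2
  leading term 2·x^3: subtract (2)·g(x) = 2·x^3 + 8·x - 2, leaving 0
The remainder is 0, so f(x) = g(x) · h(x) with h(x) = -x^2 + x + 2. Hence g | f, i.e. f ∈ (g).

Final answer: YES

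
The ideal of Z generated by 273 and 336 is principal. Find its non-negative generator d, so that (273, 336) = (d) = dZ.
(273, 336) = (21); d = 21

In the PID Z, (a, b) is generated by gcd(a, b). Compute gcd(336, 273) with the extended Euclidean algorithm, tracking rows (r, s, t) with s·336 + t·273 = r:
  row A: (336, 1, 0)   [1·336 + 0·273 = 336]
  row B: (273, 0, 1)   [0·336 + 1·273 = 273]
  336 = 1·273 + 63   → row C = row A − 1·row B = (63, 1, −1)   [check: 1·336 − 1·273 = 63]
  273 = 4·63 + 21   → row D = row B − 4·row C = (21, −4, 5)   [check: −4·336 + 5·273 = 21]
  63 = 3·21 + 0   → remainder 0, stop. gcd = 21 (last nonzero row D).
So gcd(273, 336) = 21, with Bézout identity −4·336 + 5·273 = 21. Containment (⊇): the Bézout identity exhibits 21 as an element of (273, 336), giving (21) ⊆ (273, 336). Containment (⊆): since 21 | 273 and 21 | 336 (273 = 21·13, 336 = 21·16), every Z-linear combination of 273 and 336 is divisible by 21, so (273, 336) ⊆ (21). Therefore (273, 336) = (21), d = 21.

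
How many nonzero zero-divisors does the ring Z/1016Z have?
Z/1016Z has 511 nonzero zero-divisors

In Z/1016Z each nonzero element is either a unit (gcd with 1016 is 1) or a zero-divisor (gcd > 1). The number of units is φ(1016): factorise 1016 = 2^3 · 127, so φ(1016) = (2^3 − 2^2) · (127 − 1) = 4 · 126 = 504. The nonzero elements number 1016 − 1 = 1015. Hence the nonzero zero-divisors number 1015 − 504 = 511.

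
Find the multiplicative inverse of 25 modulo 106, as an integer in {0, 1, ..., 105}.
25^(−1) ≡ 17 (mod 106)

Apply the extended Euclidean algorithm to (106, 25), tracking rows (r, s, t) with s·106 + t·25 = r. Each division r_prev = q·r_cur + r_new produces the new row as (previous row) − q·(current row):
  row A: (106, 1, 0)   [1·106 + 0·25 = 106]
  row B: (25, 0, 1)   [0·106 + 1·25 = 25]
  106 = 4·25 + 6   → row C = row A − 4·row B = (6, 1, −4)   [check: 1·106 − 4·25 = 6]
  25 = 4·6 + 1   → row D = row B − 4·row C = (1, −4, 17)   [check: −4·106 + 17·25 = 1]
  6 = 6·1 + 0   → remainder 0, stop. gcd = 1 (last nonzero row D).
The gcd is 1, so 25 is invertible mod 106. The last nonzero row gives −4·106 + 17·25 = 1, so t = 17. So 25^(−1) ≡ 17 (mod 106). Verify: 25 · 17 = 425 ≡ 1 (mod 106). ✓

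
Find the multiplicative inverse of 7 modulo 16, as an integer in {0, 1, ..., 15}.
Apply the extended Euclidean algorithm to (16, 7), tracking rows (r, s, t) with s·16 + t·7 = r. Each division r_prev = q·r_cur + r_new produces the new row as (previous row) − q·(current row):
  row A: (16, 1, 0)   [1·16 + 0·7 = 16]
  row B: (7, 0, 1)   [0·16 + 1·7 = 7]
  16 = 2·7 + 2   → row C = row A − 2·row B = (2, 1, −2)   [check: 1·16 − 2·7 = 2]
  7 = 3·2 + 1   → row D = row B − 3·row C = (1, −3, 7)   [check: −3·16 + 7·7 = 1]
  2 = 2·1 + 0   → remainder 0, stop. gcd = 1 (last nonzero row D).
The gcd is 1, so 7 is invertible mod 16. The last nonzero row gives −3·16 + 7·7 = 1, so t = 7. So 7^(−1) ≡ 7 (mod 16). Verify: 7 · 7 = 49 ≡ 1 (mod 16). ✓

Final answer: 7^(−1) ≡ 7 (mod 16)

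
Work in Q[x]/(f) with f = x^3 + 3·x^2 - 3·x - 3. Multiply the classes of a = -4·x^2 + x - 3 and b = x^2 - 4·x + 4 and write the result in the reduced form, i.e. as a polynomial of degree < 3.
First multiply in Q[x] without reducing: a · b = -4·x^4 + 17·x^3 - 23·x^2 + 16·x - 12. Now divide by f(x) = x^3 + 3·x^2 - 3·x - 3, eliminating the leading term at each step:
  leading term -4·x^4: subtract (-4·x)·f(x) = -4·x^4 - 12·x^3 + 12·x^2 + 12·x, leaving 29·x^3 - 35·x^2 + 4·x - 12
  leading term 29·x^3: subtract (29)·f(x) = 29·x^3 + 87·x^2 - 87·x - 87, leaving -122·x^2 + 91·x + 75
The degree is now < 3, so this is the remainder. Hence a · b ≡ -122·x^2 + 91·x + 75 in Q[x]/(f).

Final answer: a · b ≡ -122·x^2 + 91·x + 75 (mod f(x))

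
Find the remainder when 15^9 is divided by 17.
Use repeated squaring. Binary(9) = 1001. Walk through the bits of the exponent 9 left-to-right: at each bit after the leading one, square the running value, then multiply by 15 if the bit is 1 (always reducing mod 17):
  bit 1 = 1 (leading): start with 15.
  bit 2 = 0: square 15^2 = 225 ≡ 4 (mod 17).
  bit 3 = 0: square 4^2 = 16 (mod 17).
  bit 4 = 1: square 16^2 = 256 ≡ 1; bit is 1, so multiply 1·15 = 15 (mod 17).
Final value: 15^9 ≡ 15 (mod 17).

Final answer: 15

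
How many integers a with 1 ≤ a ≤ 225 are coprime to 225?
The number of a ∈ {1, ..., 225} with gcd(a, 225) = 1 is by definition Euler's totient φ(225). φ is multiplicative, with φ(p^e) = p^e − p^(e−1). Factorise 225 = 3^2 · 5^2. Then
  φ(225) = (3^2 − 3^1) · (5^2 − 5^1) = 6 · 20 = 120.
So there are 120 such integers.

Final answer: 120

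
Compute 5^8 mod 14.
11

Use repeated squaring. Binary(8) = 1000. Walk through the bits of the exponent 8 left-to-right: at each bit after the leading one, square the running value, then multiply by 5 if the bit is 1 (always reducing mod 14):
  bit 1 = 1 (leading): start with 5.
  bit 2 = 0: square 5^2 = 25 ≡ 11 (mod 14).
  bit 3 = 0: square 11^2 = 121 ≡ 9 (mod 14).
  bit 4 = 0: square 9^2 = 81 ≡ 11 (mod 14).
Final value: 5^8 ≡ 11 (mod 14).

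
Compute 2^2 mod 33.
Use repeated squaring. Binary(2) = 10. Walk through the bits of the exponent 2 left-to-right: at each bit after the leading one, square the running value, then multiply by 2 if the bit is 1 (always reducing mod 33):
  bit 1 = 1 (leading): start with 2.
  bit 2 = 0: square 2^2 = 4 (mod 33).
Final value: 2^2 ≡ 4 (mod 33).

Final answer: 4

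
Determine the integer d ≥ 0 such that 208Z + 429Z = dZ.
(208, 429) = (13); d = 13

In the PID Z, (a, b) is generated by gcd(a, b). Compute gcd(429, 208) with the extended Euclidean algorithm, tracking rows (r, s, t) with s·429 + t·208 = r:
  row A: (429, 1, 0)   [1·429 + 0·208 = 429]
  row B: (208, 0, 1)   [0·429 + 1·208 = 208]
  429 = 2·208 + 13   → row C = row A − 2·row B = (13, 1, −2)   [check: 1·429 − 2·208 = 13]
  208 = 16·13 + 0   → remainder 0, stop. gcd = 13 (last nonzero row C).
So gcd(208, 429) = 13, with Bézout identity 1·429 − 2·208 = 13. Containment (⊇): the Bézout identity exhibits 13 as an element of (208, 429), giving (13) ⊆ (208, 429). Containment (⊆): since 13 | 208 and 13 | 429 (208 = 13·16, 429 = 13·33), every Z-linear combination of 208 and 429 is divisible by 13, so (208, 429) ⊆ (13). Therefore (208, 429) = (13), d = 13.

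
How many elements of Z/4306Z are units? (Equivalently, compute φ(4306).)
Z/4306Z has φ(4306) = 2152 units

An element a ∈ Z/4306Z is a unit iff gcd(a, 4306) = 1, so the number of units is φ(4306). φ is multiplicative, with φ(p^e) = p^e − p^(e−1). Factorise 4306 = 2 · 2153. Then
  φ(4306) = (2 − 1) · (2153 − 1) = 1 · 2152 = 2152.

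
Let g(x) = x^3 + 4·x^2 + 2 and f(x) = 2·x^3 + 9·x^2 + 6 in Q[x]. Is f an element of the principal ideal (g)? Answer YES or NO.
In Q[x] the ideal (g) consists of all multiples of g, so f ∈ (g) iff g | f, i.e. iff the remainder of f on division by g is 0. Divide f by g (g is monic, so eliminate the leading term of the running remainder at each step):
  leading term 2·x^3: subtract (2)·g(x) = 2·x^3 + 8·x^2 + 4, leaving x^2 + 2
The remainder r(x) = x^2 + 2 ≠ 0 (and deg r < deg g), so g ∤ f, i.e. f ∉ (g).

Final answer: NO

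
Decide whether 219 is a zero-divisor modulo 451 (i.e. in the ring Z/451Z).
NO

gcd(219, 451) = 1, so 219 is a unit in Z/451Z (it has a multiplicative inverse). A unit cannot be a zero-divisor: if 219·b ≡ 0 then multiplying both sides by 219^(−1) gives b ≡ 0. So 219 is not a zero-divisor.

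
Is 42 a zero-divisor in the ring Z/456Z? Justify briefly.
YES

gcd(42, 456) = 6 > 1, so 42 is not a unit in Z/456Z. In Z/nZ every nonzero non-unit is a zero-divisor: explicitly, take b = 456/gcd = 76 ≠ 0 (mod 456); then 42·76 = 3192 = 7·456, i.e. 42·76 ≡ 0 (mod 456). So 42 is a zero-divisor.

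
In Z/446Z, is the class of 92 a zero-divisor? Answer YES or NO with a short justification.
YES

gcd(92, 446) = 2 > 1, so 92 is not a unit in Z/446Z. In Z/nZ every nonzero non-unit is a zero-divisor: explicitly, take b = 446/gcd = 223 ≠ 0 (mod 446); then 92·223 = 20516 = 46·446, i.e. 92·223 ≡ 0 (mod 446). So 92 is a zero-divisor.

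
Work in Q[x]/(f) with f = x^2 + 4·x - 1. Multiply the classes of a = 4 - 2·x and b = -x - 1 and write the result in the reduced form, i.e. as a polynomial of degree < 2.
a · b ≡ -10·x - 2 (mod f(x))

First multiply in Q[x] without reducing: a · b = 2·x^2 - 2·x - 4. Now divide by f(x) = x^2 + 4·x - 1, eliminating the leading term at each step:
  leading term 2·x^2: subtract (2)·f(x) = 2·x^2 + 8·x - 2, leaving -10·x - 2
The degree is now < 2, so this is the remainder. Hence a · b ≡ -10·x - 2 in Q[x]/(f).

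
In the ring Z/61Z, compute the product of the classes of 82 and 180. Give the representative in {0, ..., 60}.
Reduce the factors first: 82 ≡ 21, 180 ≡ 58 (mod 61), so 82 · 180 ≡ 21 · 58 (mod 61). 21 · 58 = 1218. Dividing by 61: 1218 = 19·61 + 59. So (82 · 180) mod 61 = 59.

Final answer: 59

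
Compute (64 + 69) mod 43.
Reduce the summands first: 64 ≡ 21, 69 ≡ 26 (mod 43), so 64 + 69 ≡ 21 + 26 (mod 43). 21 + 26 = 47; 47 = 1·43 + 4, so (64 + 69) mod 43 = 4.

Final answer: 4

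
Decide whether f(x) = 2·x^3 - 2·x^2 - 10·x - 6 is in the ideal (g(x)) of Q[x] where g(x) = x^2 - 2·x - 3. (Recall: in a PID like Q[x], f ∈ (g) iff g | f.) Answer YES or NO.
In Q[x] the ideal (g) consists of all multiples of g, so f ∈ (g) iff g | f, i.e. iff the remainder of f on division by g is 0. Divide f by g (g is monic, so eliminate the leading term of the running remainder at each step):
  leading term 2·x^3: subtract (2·x)·g(x) = 2·x^3 - 4·x^2 - 6·x, leaving 2·x^2 - 4·x - 6
  leading term 2·x^2: subtract (2)·g(x) = 2·x^2 - 4·x - 6, leaving 0
The remainder is 0, so f(x) = g(x) · h(x) with h(x) = 2·x + 2. Hence g | f, i.e. f ∈ (g).

Final answer: YES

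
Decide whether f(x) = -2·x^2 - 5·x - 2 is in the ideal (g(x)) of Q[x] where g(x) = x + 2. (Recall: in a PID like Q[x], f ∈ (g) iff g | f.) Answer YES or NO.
In Q[x] the ideal (g) consists of all multiples of g, so f ∈ (g) iff g | f, i.e. iff the remainder of f on division by g is 0. Divide f by g (g is monic, so eliminate the leading term of the running remainder at each step):
  leading term -2·x^2: subtract (-2·x)·g(x) = -2·x^2 - 4·x, leaving -x - 2
  leading term -x: subtract (-1)·g(x) = -x - 2, leaving 0
The remainder is 0, so f(x) = g(x) · h(x) with h(x) = -2·x - 1. Hence g | f, i.e. f ∈ (g).

Final answer: YES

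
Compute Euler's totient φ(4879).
φ(4879) = 3840

φ is multiplicative, with φ(p^e) = p^e − p^(e−1). Factorise 4879 = 7 · 17 · 41. Then
  φ(4879) = (7 − 1) · (17 − 1) · (41 − 1) = 6 · 16 · 40 = 3840.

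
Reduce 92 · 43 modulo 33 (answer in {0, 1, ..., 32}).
29

Reduce the factors first: 92 ≡ 26, 43 ≡ 10 (mod 33), so 92 · 43 ≡ 26 · 10 (mod 33). 26 · 10 = 260. Dividing by 33: 260 = 7·33 + 29. So (92 · 43) mod 33 = 29.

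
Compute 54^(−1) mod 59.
54^(−1) ≡ 47 (mod 59)

Apply the extended Euclidean algorithm to (59, 54), tracking rows (r, s, t) with s·59 + t·54 = r. Each division r_prev = q·r_cur + r_new produces the new row as (previous row) − q·(current row):
  row A: (59, 1, 0)   [1·59 + 0·54 = 59]
  row B: (54, 0, 1)   [0·59 + 1·54 = 54]
  59 = 1·54 + 5   → row C = row A − 1·row B = (5, 1, −1)   [check: 1·59 − 1·54 = 5]
  54 = 10·5 + 4   → row D = row B − 10·row C = (4, −10, 11)   [check: −10·59 + 11·54 = 4]
  5 = 1·4 + 1   → row E = row C − 1·row D = (1, 11, −12)   [check: 11·59 − 12·54 = 1]
  4 = 4·1 + 0   → remainder 0, stop. gcd = 1 (last nonzero row E).
The gcd is 1, so 54 is invertible mod 59. The last nonzero row gives 11·59 − 12·54 = 1, so t = −12. So 54^(−1) ≡ −12 ≡ 47 (mod 59). Verify: 54 · 47 = 2538 ≡ 1 (mod 59). ✓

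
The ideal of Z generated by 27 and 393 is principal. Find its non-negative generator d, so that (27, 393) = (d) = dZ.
In the PID Z, (a, b) is generated by gcd(a, b). Compute gcd(393, 27) with the extended Euclidean algorithm, tracking rows (r, s, t) with s·393 + t·27 = r:
  row A: (393, 1, 0)   [1·393 + 0·27 = 393]
  row B: (27, 0, 1)   [0·393 + 1·27 = 27]
  393 = 14·27 + 15   → row C = row A − 14·row B = (15, 1, −14)   [check: 1·393 − 14·27 = 15]
  27 = 1·15 + 12   → row D = row B − 1·row C = (12, −1, 15)   [check: −1·393 + 15·27 = 12]
  15 = 1·12 + 3   → row E = row C − 1·row D = (3, 2, −29)   [check: 2·393 − 29·27 = 3]
  12 = 4·3 + 0   → remainder 0, stop. gcd = 3 (last nonzero row E).
So gcd(27, 393) = 3, with Bézout identity 2·393 − 29·27 = 3. Containment (⊇): the Bézout identity exhibits 3 as an element of (27, 393), giving (3) ⊆ (27, 393). Containment (⊆): since 3 | 27 and 3 | 393 (27 = 3·9, 393 = 3·131), every Z-linear combination of 27 and 393 is divisible by 3, so (27, 393) ⊆ (3). Therefore (27, 393) = (3), d = 3.

Final answer: (27, 393) = (3); d = 3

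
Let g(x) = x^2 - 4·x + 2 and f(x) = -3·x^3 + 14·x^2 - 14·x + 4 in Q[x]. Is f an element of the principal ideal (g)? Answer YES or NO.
In Q[x] the ideal (g) consists of all multiples of g, so f ∈ (g) iff g | f, i.e. iff the remainder of f on division by g is 0. Divide f by g (g is monic, so eliminate the leading term of the running remainder at each step):
  leading term -3·x^3: subtract (-3·x)·g(x) = -3·x^3 + 12·x^2 - 6·x, leaving 2·x^2 - 8·x + 4
  leading term 2·x^2: subtract (2)·g(x) = 2·x^2 - 8·x + 4, leaving 0
The remainder is 0, so f(x) = g(x) · h(x) with h(x) = 2 - 3·x. Hence g | f, i.e. f ∈ (g).

Final answer: YES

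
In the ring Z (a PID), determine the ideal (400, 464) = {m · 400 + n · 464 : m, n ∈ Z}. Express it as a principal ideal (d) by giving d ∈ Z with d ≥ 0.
(400, 464) = (16); d = 16

In the PID Z, (a, b) is generated by gcd(a, b). Compute gcd(464, 400) with the extended Euclidean algorithm, tracking rows (r, s, t) with s·464 + t·400 = r:
  row A: (464, 1, 0)   [1·464 + 0·400 = 464]
  row B: (400, 0, 1)   [0·464 + 1·400 = 400]
  464 = 1·400 + 64   → row C = row A − 1·row B = (64, 1, −1)   [check: 1·464 − 1·400 = 64]
  400 = 6·64 + 16   → row D = row B − 6·row C = (16, −6, 7)   [check: −6·464 + 7·400 = 16]
  64 = 4·16 + 0   → remainder 0, stop. gcd = 16 (last nonzero row D).
So gcd(400, 464) = 16, with Bézout identity −6·464 + 7·400 = 16. Containment (⊇): the Bézout identity exhibits 16 as an element of (400, 464), giving (16) ⊆ (400, 464). Containment (⊆): since 16 | 400 and 16 | 464 (400 = 16·25, 464 = 16·29), every Z-linear combination of 400 and 464 is divisible by 16, so (400, 464) ⊆ (16). Therefore (400, 464) = (16), d = 16.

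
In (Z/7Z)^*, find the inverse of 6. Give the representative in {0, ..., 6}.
Apply the extended Euclidean algorithm to (7, 6), tracking rows (r, s, t) with s·7 + t·6 = r. Each division r_prev = q·r_cur + r_new produces the new row as (previous row) − q·(current row):
  row A: (7, 1, 0)   [1·7 + 0·6 = 7]
  row B: (6, 0, 1)   [0·7 + 1·6 = 6]
  7 = 1·6 + 1   → row C = row A − 1·row B = (1, 1, −1)   [check: 1·7 − 1·6 = 1]
  6 = 6·1 + 0   → remainder 0, stop. gcd = 1 (last nonzero row C).
The gcd is 1, so 6 is invertible mod 7. The last nonzero row gives 1·7 − 1·6 = 1, so t = −1. So 6^(−1) ≡ −1 ≡ 6 (mod 7). Verify: 6 · 6 = 36 ≡ 1 (mod 7). ✓

Final answer: 6^(−1) ≡ 6 (mod 7)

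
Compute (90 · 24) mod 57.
Reduce the factors first: 90 ≡ 33 (mod 57), so 90 · 24 ≡ 33 · 24 (mod 57). 33 · 24 = 792. Dividing by 57: 792 = 13·57 + 51. So (90 · 24) mod 57 = 51.

Final answer: 51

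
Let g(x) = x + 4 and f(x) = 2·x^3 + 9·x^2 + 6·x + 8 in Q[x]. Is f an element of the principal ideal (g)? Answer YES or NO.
YES

In Q[x] the ideal (g) consists of all multiples of g, so f ∈ (g) iff g | f, i.e. iff the remainder of f on division by g is 0. Divide f by g (g is monic, so eliminate the leading term of the running remainder at each step):
  leading term 2·x^3: subtract (2·x^2)·g(x) = 2·x^3 + 8·x^2, leaving x^2 + 6·x + 8
  leading term x^2: subtract (x)·g(x) = x^2 + 4·x, leaving 2·x + 8
  leading term 2·x: subtract (2)·g(x) = 2·x + 8, leaving 0
The remainder is 0, so f(x) = g(x) · h(x) with h(x) = 2·x^2 + x + 2. Hence g | f, i.e. f ∈ (g).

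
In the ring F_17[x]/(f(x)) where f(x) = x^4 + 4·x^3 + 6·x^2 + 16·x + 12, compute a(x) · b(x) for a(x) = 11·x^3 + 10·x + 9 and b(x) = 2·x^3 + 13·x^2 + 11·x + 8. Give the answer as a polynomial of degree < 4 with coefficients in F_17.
Multiply as integer polynomials: a · b = 22·x^6 + 143·x^5 + 141·x^4 + 236·x^3 + 227·x^2 + 179·x + 72. Reducing coefficients mod 17: a · b ≡ 5·x^6 + 7·x^5 + 5·x^4 + 15·x^3 + 6·x^2 + 9·x + 4. Now divide by f(x) = x^4 + 4·x^3 + 6·x^2 + 16·x + 12 in F_17[x], eliminating the leading term at each step:
  leading term 5·x^6: subtract (5·x^2)·f(x) = 5·x^6 + 3·x^5 + 13·x^4 + 12·x^3 + 9·x^2, leaving 4·x^5 + 9·x^4 + 3·x^3 + 14·x^2 + 9·x + 4 (coefficients mod 17)
  leading term 4·x^5: subtract (4·x)·f(x) = 4·x^5 + 16·x^4 + 7·x^3 + 13·x^2 + 14·x, leaving 10·x^4 + 13·x^3 + x^2 + 12·x + 4 (coefficients mod 17)
  leading term 10·x^4: subtract (10)·f(x) = 10·x^4 + 6·x^3 + 9·x^2 + 7·x + 1, leaving 7·x^3 + 9·x^2 + 5·x + 3 (coefficients mod 17)
The degree is now < 4, so this is the remainder. Hence a · b ≡ 7·x^3 + 9·x^2 + 5·x + 3 in F_17[x]/(f).

Final answer: a · b ≡ 7·x^3 + 9·x^2 + 5·x + 3 (mod f(x))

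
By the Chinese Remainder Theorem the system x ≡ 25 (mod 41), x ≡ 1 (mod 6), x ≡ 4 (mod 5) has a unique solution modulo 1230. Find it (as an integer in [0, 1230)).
The moduli 41, 6, 5 are pairwise coprime, so by the CRT there is a unique solution mod 41·6·5 = 1230.
Solve by successive substitution. Start with x ≡ 25 (mod 41).
  Combine with x ≡ 1 (mod 6): write x = 25 + 41·t and require 25 + 41·t ≡ 1 (mod 6), i.e. 41·t ≡ 1 − 25 ≡ 0 (mod 6). Since 41^(−1) ≡ 5 (mod 6) (41 ≡ 5 (mod 6)), t ≡ 5·0 ≡ 0 (mod 6). So x ≡ 25 + 41·0 = 25 (mod 246).
  Combine with x ≡ 4 (mod 5): write x = 25 + 246·t and require 25 + 246·t ≡ 4 (mod 5), i.e. 246·t ≡ 4 − 25 ≡ 4 (mod 5). Since 246^(−1) ≡ 1 (mod 5) (246 ≡ 1 (mod 5)), t ≡ 1·4 ≡ 4 (mod 5). So x ≡ 25 + 246·4 = 1009 (mod 1230).
Unique solution in [0, 1230): x = 1009.

Final answer: x ≡ 1009 (mod 1230); the representative in [0, 1230) is 1009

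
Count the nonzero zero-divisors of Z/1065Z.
Z/1065Z has 504 nonzero zero-divisors

In Z/1065Z each nonzero element is either a unit (gcd with 1065 is 1) or a zero-divisor (gcd > 1). The number of units is φ(1065): factorise 1065 = 3 · 5 · 71, so φ(1065) = (3 − 1) · (5 − 1) · (71 − 1) = 2 · 4 · 70 = 560. The nonzero elements number 1065 − 1 = 1064. Hence the nonzero zero-divisors number 1064 − 560 = 504.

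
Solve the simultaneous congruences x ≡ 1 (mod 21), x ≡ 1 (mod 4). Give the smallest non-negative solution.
The moduli 21, 4 are pairwise coprime, so by the CRT there is a unique solution mod 21·4 = 84.
Solve by successive substitution. Start with x ≡ 1 (mod 21).
  Combine with x ≡ 1 (mod 4): write x = 1 + 21·t and require 1 + 21·t ≡ 1 (mod 4), i.e. 21·t ≡ 1 − 1 ≡ 0 (mod 4). Since 21^(−1) ≡ 1 (mod 4) (21 ≡ 1 (mod 4)), t ≡ 1·0 ≡ 0 (mod 4). So x ≡ 1 + 21·0 = 1 (mod 84).
Unique solution in [0, 84): x = 1.

Final answer: x ≡ 1 (mod 84); the representative in [0, 84) is 1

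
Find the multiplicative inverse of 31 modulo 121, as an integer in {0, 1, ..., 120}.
31^(−1) ≡ 82 (mod 121)

Apply the extended Euclidean algorithm to (121, 31), tracking rows (r, s, t) with s·121 + t·31 = r. Each division r_prev = q·r_cur + r_new produces the new row as (previous row) − q·(current row):
  row A: (121, 1, 0)   [1·121 + 0·31 = 121]
  row B: (31, 0, 1)   [0·121 + 1·31 = 31]
  121 = 3·31 + 28   → row C = row A − 3·row B = (28, 1, −3)   [check: 1·121 − 3·31 = 28]
  31 = 1·28 + 3   → row D = row B − 1·row C = (3, −1, 4)   [check: −1·121 + 4·31 = 3]
  28 = 9·3 + 1   → row E = row C − 9·row D = (1, 10, −39)   [check: 10·121 − 39·31 = 1]
  3 = 3·1 + 0   → remainder 0, stop. gcd = 1 (last nonzero row E).
The gcd is 1, so 31 is invertible mod 121. The last nonzero row gives 10·121 − 39·31 = 1, so t = −39. So 31^(−1) ≡ −39 ≡ 82 (mod 121). Verify: 31 · 82 = 2542 ≡ 1 (mod 121). ✓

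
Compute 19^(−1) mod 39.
19^(−1) ≡ 37 (mod 39)

Apply the extended Euclidean algorithm to (39, 19), tracking rows (r, s, t) with s·39 + t·19 = r. Each division r_prev = q·r_cur + r_new produces the new row as (previous row) − q·(current row):
  row A: (39, 1, 0)   [1·39 + 0·19 = 39]
  row B: (19, 0, 1)   [0·39 + 1·19 = 19]
  39 = 2·19 + 1   → row C = row A − 2·row B = (1, 1, −2)   [check: 1·39 − 2·19 = 1]
  19 = 19·1 + 0   → remainder 0, stop. gcd = 1 (last nonzero row C).
The gcd is 1, so 19 is invertible mod 39. The last nonzero row gives 1·39 − 2·19 = 1, so t = −2. So 19^(−1) ≡ −2 ≡ 37 (mod 39). Verify: 19 · 37 = 703 ≡ 1 (mod 39). ✓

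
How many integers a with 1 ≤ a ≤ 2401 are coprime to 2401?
The number of a ∈ {1, ..., 2401} with gcd(a, 2401) = 1 is by definition Euler's totient φ(2401). φ is multiplicative, with φ(p^e) = p^e − p^(e−1). Factorise 2401 = 7^4. Then
  φ(2401) = (7^4 − 7^3) = 2058 = 2058.
So there are 2058 such integers.

Final answer: 2058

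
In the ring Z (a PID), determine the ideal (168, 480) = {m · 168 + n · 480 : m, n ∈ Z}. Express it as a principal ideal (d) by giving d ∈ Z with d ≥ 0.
In the PID Z, (a, b) is generated by gcd(a, b). Compute gcd(480, 168) with the extended Euclidean algorithm, tracking rows (r, s, t) with s·480 + t·168 = r:
  row A: (480, 1, 0)   [1·480 + 0·168 = 480]
  row B: (168, 0, 1)   [0·480 + 1·168 = 168]
  480 = 2·168 + 144   → row C = row A − 2·row B = (144, 1, −2)   [check: 1·480 − 2·168 = 144]
  168 = 1·144 + 24   → row D = row B − 1·row C = (24, −1, 3)   [check: −1·480 + 3·168 = 24]
  144 = 6·24 + 0   → remainder 0, stop. gcd = 24 (last nonzero row D).
So gcd(168, 480) = 24, with Bézout identity −1·480 + 3·168 = 24. Containment (⊇): the Bézout identity exhibits 24 as an element of (168, 480), giving (24) ⊆ (168, 480). Containment (⊆): since 24 | 168 and 24 | 480 (168 = 24·7, 480 = 24·20), every Z-linear combination of 168 and 480 is divisible by 24, so (168, 480) ⊆ (24). Therefore (168, 480) = (24), d = 24.

Final answer: (168, 480) = (24); d = 24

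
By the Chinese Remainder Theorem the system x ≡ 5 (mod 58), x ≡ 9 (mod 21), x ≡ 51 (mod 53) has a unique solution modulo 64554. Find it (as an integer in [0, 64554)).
x ≡ 42345 (mod 64554); the representative in [0, 64554) is 42345

The moduli 58, 21, 53 are pairwise coprime, so by the CRT there is a unique solution mod 58·21·53 = 64554.
Solve by successive substitution. Start with x ≡ 5 (mod 58).
  Combine with x ≡ 9 (mod 21): write x = 5 + 58·t and require 5 + 58·t ≡ 9 (mod 21), i.e. 58·t ≡ 9 − 5 ≡ 4 (mod 21). Since 58^(−1) ≡ 4 (mod 21) (58 ≡ 16 (mod 21)), t ≡ 4·4 ≡ 16 (mod 21). So x ≡ 5 + 58·16 = 933 (mod 1218).
  Combine with x ≡ 51 (mod 53): write x = 933 + 1218·t and require 933 + 1218·t ≡ 51 (mod 53), i.e. 1218·t ≡ 51 − 933 ≡ 19 (mod 53). Since 1218^(−1) ≡ 52 (mod 53) (1218 ≡ 52 (mod 53)), t ≡ 52·19 ≡ 34 (mod 53). So x ≡ 933 + 1218·34 = 42345 (mod 64554).
Unique solution in [0, 64554): x = 42345.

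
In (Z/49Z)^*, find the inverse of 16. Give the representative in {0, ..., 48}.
Apply the extended Euclidean algorithm to (49, 16), tracking rows (r, s, t) with s·49 + t·16 = r. Each division r_prev = q·r_cur + r_new produces the new row as (previous row) − q·(current row):
  row A: (49, 1, 0)   [1·49 + 0·16 = 49]
  row B: (16, 0, 1)   [0·49 + 1·16 = 16]
  49 = 3·16 + 1   → row C = row A − 3·row B = (1, 1, −3)   [check: 1·49 − 3·16 = 1]
  16 = 16·1 + 0   → remainder 0, stop. gcd = 1 (last nonzero row C).
The gcd is 1, so 16 is invertible mod 49. The last nonzero row gives 1·49 − 3·16 = 1, so t = −3. So 16^(−1) ≡ −3 ≡ 46 (mod 49). Verify: 16 · 46 = 736 ≡ 1 (mod 49). ✓

Final answer: 16^(−1) ≡ 46 (mod 49)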